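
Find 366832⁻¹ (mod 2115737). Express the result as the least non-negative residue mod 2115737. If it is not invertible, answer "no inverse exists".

Run Euclid on (2115737, 366832):
2115737 = 5*366832 + 281577
366832 = 1*281577 + 85255
281577 = 3*85255 + 25812
85255 = 3*25812 + 7819
25812 = 3*7819 + 2355
7819 = 3*2355 + 754
2355 = 3*754 + 93
754 = 8*93 + 10
93 = 9*10 + 3
10 = 3*3 + 1
3 = 3*1 + 0
gcd = 1, so the inverse exists. Back-substitute:
1 = 10 − 3·3
1 = −3·93 + 28·10
1 = 28·754 − 227·93
1 = −227·2355 + 709·754
1 = 709·7819 − 2354·2355
1 = −2354·25812 + 7771·7819
1 = 7771·85255 − 25667·25812
1 = −25667·281577 + 84772·85255
1 = 84772·366832 − 110439·281577
1 = −110439·2115737 + 636967·366832
So 366832·636967 ≡ 1 (mod 2115737).

636967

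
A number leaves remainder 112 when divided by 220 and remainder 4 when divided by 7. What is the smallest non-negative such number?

Write x = 112 + 220·k. Then 220·k ≡ 4 − 112 ≡ 4 (mod 7).
Need 220⁻¹ mod 7. Extended Euclid on (7, 3):
7 = 2×3 + 1
3 = 3×1 + 0
Back-substitute:
1 = 7 − 2·3
220⁻¹ ≡ 5 (mod 7), so k ≡ 5·4 ≡ 6 (mod 7).
x = 112 + 220·6 = 1432.

1432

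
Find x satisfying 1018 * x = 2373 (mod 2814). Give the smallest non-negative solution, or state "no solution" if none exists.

no solution

gcd(1018, 2814):
2814 = 2·1018 + 778
1018 = 1·778 + 240
778 = 3·240 + 58
240 = 4·58 + 8
58 = 7·8 + 2
8 = 4·2 + 0
gcd = 2, but 2 ∤ 2373, so the congruence has no solution.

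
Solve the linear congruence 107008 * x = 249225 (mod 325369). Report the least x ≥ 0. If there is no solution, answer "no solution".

no solution

gcd(107008, 325369):
325369 = 3×107008 + 4345
107008 = 24×4345 + 2728
4345 = 1×2728 + 1617
2728 = 1×1617 + 1111
1617 = 1×1111 + 506
1111 = 2×506 + 99
506 = 5×99 + 11
99 = 9×11 + 0
gcd = 11, but 11 ∤ 249225, so the congruence has no solution.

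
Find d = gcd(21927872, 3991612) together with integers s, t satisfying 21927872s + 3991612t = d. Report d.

4

Apply Euclid's algorithm to 21927872 and 3991612:
21927872 = 5·3991612 + 1969812
3991612 = 2·1969812 + 51988
1969812 = 37·51988 + 46256
51988 = 1·46256 + 5732
46256 = 8·5732 + 400
5732 = 14·400 + 132
400 = 3·132 + 4
132 = 33·4 + 0
gcd(21927872, 3991612) = 4.
Back-substituting:
4 = 400 − 3·132
4 = −3·5732 + 43·400
4 = 43·46256 − 347·5732
4 = −347·51988 + 390·46256
4 = 390·1969812 − 14777·51988
4 = −14777·3991612 + 29944·1969812
4 = 29944·21927872 − 164497·3991612
So 4 = (29944)·21927872 + (-164497)·3991612.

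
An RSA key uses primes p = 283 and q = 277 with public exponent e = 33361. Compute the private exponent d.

45193

φ(n) = (p−1)(q−1) = 282·276 = 77832.
Need d with 33361·d ≡ 1 (mod 77832). Apply the extended Euclidean algorithm:
77832 = 2×33361 + 11110
33361 = 3×11110 + 31
11110 = 358×31 + 12
31 = 2×12 + 7
12 = 1×7 + 5
7 = 1×5 + 2
5 = 2×2 + 1
2 = 2×1 + 0
Back-substitute:
1 = 5 − 2·2
1 = −2·7 + 3·5
1 = 3·12 − 5·7
1 = −5·31 + 13·12
1 = 13·11110 − 4659·31
1 = −4659·33361 + 13990·11110
1 = 13990·77832 − 32639·33361
So 33361·(-32639) ≡ 1 (mod 77832), hence d ≡ -32639 ≡ 45193 (mod 77832).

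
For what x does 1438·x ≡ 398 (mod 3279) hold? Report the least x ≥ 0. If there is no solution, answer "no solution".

1487

First find gcd(1438, 3279):
3279 = 2*1438 + 403
1438 = 3*403 + 229
403 = 1*229 + 174
229 = 1*174 + 55
174 = 3*55 + 9
55 = 6*9 + 1
9 = 9*1 + 0
gcd = 1, so a unique solution mod 3279 exists.
Back-substitute for the Bézout coefficients:
1 = 55 − 6·9
1 = −6·174 + 19·55
1 = 19·229 − 25·174
1 = −25·403 + 44·229
1 = 44·1438 − 157·403
1 = −157·3279 + 358·1438
So 1438·(358) ≡ 1 (mod 3279), giving 1438⁻¹ ≡ 358.
x ≡ 1438⁻¹·398 ≡ 358·398 ≡ 1487 (mod 3279).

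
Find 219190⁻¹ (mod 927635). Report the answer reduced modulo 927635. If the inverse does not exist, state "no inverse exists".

no inverse exists

Compute gcd(219190, 927635):
927635 = 4×219190 + 50875
219190 = 4×50875 + 15690
50875 = 3×15690 + 3805
15690 = 4×3805 + 470
3805 = 8×470 + 45
470 = 10×45 + 20
45 = 2×20 + 5
20 = 4×5 + 0
Since gcd = 5 > 1, 219190 is not a unit mod 927635.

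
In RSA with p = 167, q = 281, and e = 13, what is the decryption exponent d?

17877

φ(n) = (p−1)(q−1) = 166·280 = 46480.
Need d with 13·d ≡ 1 (mod 46480). Apply the extended Euclidean algorithm:
46480 = 3575×13 + 5
13 = 2×5 + 3
5 = 1×3 + 2
3 = 1×2 + 1
2 = 2×1 + 0
Back-substitute:
1 = 3 − 2
1 = −5 + 2·3
1 = 2·13 − 5·5
1 = −5·46480 + 17877·13
So 13·17877 ≡ 1 (mod 46480), hence d = 17877.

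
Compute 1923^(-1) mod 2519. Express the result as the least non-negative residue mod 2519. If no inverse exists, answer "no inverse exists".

Run Euclid on (2519, 1923):
2519 = 1*1923 + 596
1923 = 3*596 + 135
596 = 4*135 + 56
135 = 2*56 + 23
56 = 2*23 + 10
23 = 2*10 + 3
10 = 3*3 + 1
3 = 3*1 + 0
The gcd is 1. Working backward:
1 = 10 − 3·3
1 = −3·23 + 7·10
1 = 7·56 − 17·23
1 = −17·135 + 41·56
1 = 41·596 − 181·135
1 = −181·1923 + 584·596
1 = 584·2519 − 765·1923
Thus 1923·(-765) ≡ 1 (mod 2519); reducing, -765 mod 2519 = 1754.

1754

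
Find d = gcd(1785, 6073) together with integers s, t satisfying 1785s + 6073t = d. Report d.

Apply Euclid's algorithm to 6073 and 1785:
6073 = 3·1785 + 718
1785 = 2·718 + 349
718 = 2·349 + 20
349 = 17·20 + 9
20 = 2·9 + 2
9 = 4·2 + 1
2 = 2·1 + 0
gcd(1785, 6073) = 1.
Back-substituting:
1 = 9 − 4·2
1 = −4·20 + 9·9
1 = 9·349 − 157·20
1 = −157·718 + 323·349
1 = 323·1785 − 803·718
1 = −803·6073 + 2732·1785
So 1 = (-803)·6073 + (2732)·1785.

1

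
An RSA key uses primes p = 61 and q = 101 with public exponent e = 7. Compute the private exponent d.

φ(n) = (p−1)(q−1) = 60·100 = 6000.
Need d with 7·d ≡ 1 (mod 6000). Apply the extended Euclidean algorithm:
6000 = 857×7 + 1
7 = 7×1 + 0
Back-substitute:
1 = 6000 − 857·7
So 7·(-857) ≡ 1 (mod 6000), hence d ≡ -857 ≡ 5143 (mod 6000).

5143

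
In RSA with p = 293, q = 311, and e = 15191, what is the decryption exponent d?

88351

φ(n) = (p−1)(q−1) = 292·310 = 90520.
Need d with 15191·d ≡ 1 (mod 90520). Apply the extended Euclidean algorithm:
90520 = 5×15191 + 14565
15191 = 1×14565 + 626
14565 = 23×626 + 167
626 = 3×167 + 125
167 = 1×125 + 42
125 = 2×42 + 41
42 = 1×41 + 1
41 = 41×1 + 0
Back-substitute:
1 = 42 − 41
1 = −125 + 3·42
1 = 3·167 − 4·125
1 = −4·626 + 15·167
1 = 15·14565 − 349·626
1 = −349·15191 + 364·14565
1 = 364·90520 − 2169·15191
So 15191·(-2169) ≡ 1 (mod 90520), hence d ≡ -2169 ≡ 88351 (mod 90520).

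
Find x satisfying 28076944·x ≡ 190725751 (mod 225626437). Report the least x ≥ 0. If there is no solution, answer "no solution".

First find gcd(28076944, 225626437):
225626437 = 8×28076944 + 1010885
28076944 = 27×1010885 + 783049
1010885 = 1×783049 + 227836
783049 = 3×227836 + 99541
227836 = 2×99541 + 28754
99541 = 3×28754 + 13279
28754 = 2×13279 + 2196
13279 = 6×2196 + 103
2196 = 21×103 + 33
103 = 3×33 + 4
33 = 8×4 + 1
4 = 4×1 + 0
gcd = 1, so a unique solution mod 225626437 exists.
Back-substitute for the Bézout coefficients:
1 = 33 − 8·4
1 = −8·103 + 25·33
1 = 25·2196 − 533·103
1 = −533·13279 + 3223·2196
1 = 3223·28754 − 6979·13279
1 = −6979·99541 + 24160·28754
1 = 24160·227836 − 55299·99541
1 = −55299·783049 + 190057·227836
1 = 190057·1010885 − 245356·783049
1 = −245356·28076944 + 6814669·1010885
1 = 6814669·225626437 − 54762708·28076944
So 28076944·(-54762708) ≡ 1 (mod 225626437), giving 28076944⁻¹ ≡ 170863729.
x ≡ 28076944⁻¹·190725751 ≡ 170863729·190725751 ≡ 24378069 (mod 225626437).

24378069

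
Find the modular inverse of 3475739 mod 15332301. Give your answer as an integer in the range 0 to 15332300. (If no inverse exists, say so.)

14553149

Extended Euclidean algorithm:
15332301 = 4·3475739 + 1429345
3475739 = 2·1429345 + 617049
1429345 = 2·617049 + 195247
617049 = 3·195247 + 31308
195247 = 6·31308 + 7399
31308 = 4·7399 + 1712
7399 = 4·1712 + 551
1712 = 3·551 + 59
551 = 9·59 + 20
59 = 2·20 + 19
20 = 1·19 + 1
19 = 19·1 + 0
gcd = 1, so the inverse exists. Back-substitute:
1 = 20 − 19
1 = −59 + 3·20
1 = 3·551 − 28·59
1 = −28·1712 + 87·551
1 = 87·7399 − 376·1712
1 = −376·31308 + 1591·7399
1 = 1591·195247 − 9922·31308
1 = −9922·617049 + 31357·195247
1 = 31357·1429345 − 72636·617049
1 = −72636·3475739 + 176629·1429345
1 = 176629·15332301 − 779152·3475739
Hence 3475739⁻¹ ≡ -779152 ≡ 14553149 (mod 15332301).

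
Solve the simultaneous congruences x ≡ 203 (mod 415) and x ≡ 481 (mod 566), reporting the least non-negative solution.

Write x = 203 + 415·k. Then 415·k ≡ 481 − 203 ≡ 278 (mod 566).
Need 415⁻¹ mod 566. Extended Euclid on (566, 415):
566 = 1×415 + 151
415 = 2×151 + 113
151 = 1×113 + 38
113 = 2×38 + 37
38 = 1×37 + 1
37 = 37×1 + 0
Back-substitute:
1 = 38 − 37
1 = −113 + 3·38
1 = 3·151 − 4·113
1 = −4·415 + 11·151
1 = 11·566 − 15·415
415⁻¹ ≡ 551 (mod 566), so k ≡ 551·278 ≡ 358 (mod 566).
x = 203 + 415·358 = 148773.

148773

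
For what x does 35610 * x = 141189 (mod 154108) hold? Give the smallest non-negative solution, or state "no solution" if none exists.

no solution

gcd(35610, 154108):
154108 = 4*35610 + 11668
35610 = 3*11668 + 606
11668 = 19*606 + 154
606 = 3*154 + 144
154 = 1*144 + 10
144 = 14*10 + 4
10 = 2*4 + 2
4 = 2*2 + 0
gcd = 2, but 2 ∤ 141189, so the congruence has no solution.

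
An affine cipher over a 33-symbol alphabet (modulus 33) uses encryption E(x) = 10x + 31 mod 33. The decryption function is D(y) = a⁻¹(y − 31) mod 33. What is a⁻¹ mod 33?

gcd(33, 10) by repeated division:
33 = 3×10 + 3
10 = 3×3 + 1
3 = 3×1 + 0
gcd = 1, so the inverse exists. Back-substitute:
1 = 10 − 3·3
1 = −3·33 + 10·10
So 10·10 ≡ 1 (mod 33).

10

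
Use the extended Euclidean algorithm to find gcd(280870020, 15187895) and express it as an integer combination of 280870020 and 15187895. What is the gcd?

Euclidean algorithm:
280870020 = 18·15187895 + 7487910
15187895 = 2·7487910 + 212075
7487910 = 35·212075 + 65285
212075 = 3·65285 + 16220
65285 = 4·16220 + 405
16220 = 40·405 + 20
405 = 20·20 + 5
20 = 4·5 + 0
gcd(280870020, 15187895) = 5.
Back-substituting:
5 = 405 − 20·20
5 = −20·16220 + 801·405
5 = 801·65285 − 3224·16220
5 = −3224·212075 + 10473·65285
5 = 10473·7487910 − 369779·212075
5 = −369779·15187895 + 750031·7487910
5 = 750031·280870020 − 13870337·15187895
So 5 = (750031)·280870020 + (-13870337)·15187895.

5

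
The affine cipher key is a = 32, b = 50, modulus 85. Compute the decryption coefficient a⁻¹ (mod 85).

Run Euclid on (85, 32):
85 = 2*32 + 21
32 = 1*21 + 11
21 = 1*11 + 10
11 = 1*10 + 1
10 = 10*1 + 0
Since gcd(32, 85) = 1, back-substitute to write 1 as a combination:
1 = 11 − 10
1 = −21 + 2·11
1 = 2·32 − 3·21
1 = −3·85 + 8·32
So 32·8 ≡ 1 (mod 85).

8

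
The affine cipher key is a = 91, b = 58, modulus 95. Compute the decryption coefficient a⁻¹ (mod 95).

71

Run Euclid on (95, 91):
95 = 1*91 + 4
91 = 22*4 + 3
4 = 1*3 + 1
3 = 3*1 + 0
gcd = 1, so the inverse exists. Back-substitute:
1 = 4 − 3
1 = −91 + 23·4
1 = 23·95 − 24·91
Hence 91⁻¹ ≡ -24 ≡ 71 (mod 95).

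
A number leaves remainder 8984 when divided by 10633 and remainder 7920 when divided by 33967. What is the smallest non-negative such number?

204013722

Write x = 8984 + 10633·k. Then 10633·k ≡ 7920 − 8984 ≡ 32903 (mod 33967).
Need 10633⁻¹ mod 33967. Extended Euclid on (33967, 10633):
33967 = 3*10633 + 2068
10633 = 5*2068 + 293
2068 = 7*293 + 17
293 = 17*17 + 4
17 = 4*4 + 1
4 = 4*1 + 0
Back-substitute:
1 = 17 − 4·4
1 = −4·293 + 69·17
1 = 69·2068 − 487·293
1 = −487·10633 + 2504·2068
1 = 2504·33967 − 7999·10633
10633⁻¹ ≡ 25968 (mod 33967), so k ≡ 25968·32903 ≡ 19186 (mod 33967).
x = 8984 + 10633·19186 = 204013722.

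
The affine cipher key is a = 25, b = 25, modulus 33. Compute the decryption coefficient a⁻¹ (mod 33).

4

Apply the Euclidean algorithm to 33 and 25:
33 = 1·25 + 8
25 = 3·8 + 1
8 = 8·1 + 0
Since gcd(25, 33) = 1, back-substitute to write 1 as a combination:
1 = 25 − 3·8
1 = −3·33 + 4·25
So 25·4 ≡ 1 (mod 33).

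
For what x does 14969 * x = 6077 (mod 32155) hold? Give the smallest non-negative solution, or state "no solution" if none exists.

7493

First find gcd(14969, 32155):
32155 = 2*14969 + 2217
14969 = 6*2217 + 1667
2217 = 1*1667 + 550
1667 = 3*550 + 17
550 = 32*17 + 6
17 = 2*6 + 5
6 = 1*5 + 1
5 = 5*1 + 0
gcd = 1, so a unique solution mod 32155 exists.
Back-substitute for the Bézout coefficients:
1 = 6 − 5
1 = −17 + 3·6
1 = 3·550 − 97·17
1 = −97·1667 + 294·550
1 = 294·2217 − 391·1667
1 = −391·14969 + 2640·2217
1 = 2640·32155 − 5671·14969
So 14969·(-5671) ≡ 1 (mod 32155), giving 14969⁻¹ ≡ 26484.
x ≡ 14969⁻¹·6077 ≡ 26484·6077 ≡ 7493 (mod 32155).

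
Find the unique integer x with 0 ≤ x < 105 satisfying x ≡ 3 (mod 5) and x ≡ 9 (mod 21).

Write x = 3 + 5·k. Then 5·k ≡ 9 − 3 ≡ 6 (mod 21).
Need 5⁻¹ mod 21. Extended Euclid on (21, 5):
21 = 4·5 + 1
5 = 5·1 + 0
Back-substitute:
1 = 21 − 4·5
5⁻¹ ≡ 17 (mod 21), so k ≡ 17·6 ≡ 18 (mod 21).
x = 3 + 5·18 = 93.

93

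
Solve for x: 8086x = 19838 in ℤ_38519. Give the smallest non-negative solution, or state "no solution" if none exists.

First find gcd(8086, 38519):
38519 = 4*8086 + 6175
8086 = 1*6175 + 1911
6175 = 3*1911 + 442
1911 = 4*442 + 143
442 = 3*143 + 13
143 = 11*13 + 0
gcd = 13 and 13 | 19838, so solutions exist. Divide through by 13: 622x ≡ 1526 (mod 2963).
Now find 622⁻¹ mod 2963:
2963 = 4×622 + 475
622 = 1×475 + 147
475 = 3×147 + 34
147 = 4×34 + 11
34 = 3×11 + 1
11 = 11×1 + 0
Back-substitute:
1 = 34 − 3·11
1 = −3·147 + 13·34
1 = 13·475 − 42·147
1 = −42·622 + 55·475
1 = 55·2963 − 262·622
So 622·(-262) ≡ 1 (mod 2963), i.e. 622⁻¹ ≡ 2701.
Then x ≡ 2701·1526 ≡ 193 (mod 2963); the smallest non-negative solution is x = 193.

193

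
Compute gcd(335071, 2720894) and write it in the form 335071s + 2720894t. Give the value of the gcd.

11

Euclidean algorithm:
2720894 = 8×335071 + 40326
335071 = 8×40326 + 12463
40326 = 3×12463 + 2937
12463 = 4×2937 + 715
2937 = 4×715 + 77
715 = 9×77 + 22
77 = 3×22 + 11
22 = 2×11 + 0
gcd(335071, 2720894) = 11.
Working backward:
11 = 77 − 3·22
11 = −3·715 + 28·77
11 = 28·2937 − 115·715
11 = −115·12463 + 488·2937
11 = 488·40326 − 1579·12463
11 = −1579·335071 + 13120·40326
11 = 13120·2720894 − 106539·335071
So 11 = (13120)·2720894 + (-106539)·335071.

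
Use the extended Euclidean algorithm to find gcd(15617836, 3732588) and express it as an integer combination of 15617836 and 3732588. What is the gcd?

4

Euclidean algorithm:
15617836 = 4*3732588 + 687484
3732588 = 5*687484 + 295168
687484 = 2*295168 + 97148
295168 = 3*97148 + 3724
97148 = 26*3724 + 324
3724 = 11*324 + 160
324 = 2*160 + 4
160 = 40*4 + 0
gcd(15617836, 3732588) = 4.
Working backward:
4 = 324 − 2·160
4 = −2·3724 + 23·324
4 = 23·97148 − 600·3724
4 = −600·295168 + 1823·97148
4 = 1823·687484 − 4246·295168
4 = −4246·3732588 + 23053·687484
4 = 23053·15617836 − 96458·3732588
So 4 = (23053)·15617836 + (-96458)·3732588.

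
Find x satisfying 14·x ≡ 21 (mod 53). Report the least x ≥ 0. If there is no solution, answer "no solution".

First find gcd(14, 53):
53 = 3*14 + 11
14 = 1*11 + 3
11 = 3*3 + 2
3 = 1*2 + 1
2 = 2*1 + 0
gcd = 1, so a unique solution mod 53 exists.
Back-substitute for the Bézout coefficients:
1 = 3 − 2
1 = −11 + 4·3
1 = 4·14 − 5·11
1 = −5·53 + 19·14
So 14·(19) ≡ 1 (mod 53), giving 14⁻¹ ≡ 19.
x ≡ 14⁻¹·21 ≡ 19·21 ≡ 28 (mod 53).

28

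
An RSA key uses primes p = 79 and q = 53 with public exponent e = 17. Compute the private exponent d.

φ(n) = (p−1)(q−1) = 78·52 = 4056.
Need d with 17·d ≡ 1 (mod 4056). Apply the extended Euclidean algorithm:
4056 = 238*17 + 10
17 = 1*10 + 7
10 = 1*7 + 3
7 = 2*3 + 1
3 = 3*1 + 0
Back-substitute:
1 = 7 − 2·3
1 = −2·10 + 3·7
1 = 3·17 − 5·10
1 = −5·4056 + 1193·17
So 17·1193 ≡ 1 (mod 4056), hence d = 1193.

1193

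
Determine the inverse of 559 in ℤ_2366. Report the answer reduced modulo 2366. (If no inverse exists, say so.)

no inverse exists

Euclidean algorithm on 2366, 559:
2366 = 4·559 + 130
559 = 4·130 + 39
130 = 3·39 + 13
39 = 3·13 + 0
Since gcd = 13 > 1, 559 is not a unit mod 2366.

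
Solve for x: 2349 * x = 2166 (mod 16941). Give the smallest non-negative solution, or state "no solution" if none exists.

2691

First find gcd(2349, 16941):
16941 = 7*2349 + 498
2349 = 4*498 + 357
498 = 1*357 + 141
357 = 2*141 + 75
141 = 1*75 + 66
75 = 1*66 + 9
66 = 7*9 + 3
9 = 3*3 + 0
gcd = 3 and 3 | 2166, so solutions exist. Divide through by 3: 783x ≡ 722 (mod 5647).
Now find 783⁻¹ mod 5647:
5647 = 7·783 + 166
783 = 4·166 + 119
166 = 1·119 + 47
119 = 2·47 + 25
47 = 1·25 + 22
25 = 1·22 + 3
22 = 7·3 + 1
3 = 3·1 + 0
Back-substitute:
1 = 22 − 7·3
1 = −7·25 + 8·22
1 = 8·47 − 15·25
1 = −15·119 + 38·47
1 = 38·166 − 53·119
1 = −53·783 + 250·166
1 = 250·5647 − 1803·783
So 783·(-1803) ≡ 1 (mod 5647), i.e. 783⁻¹ ≡ 3844.
Then x ≡ 3844·722 ≡ 2691 (mod 5647); the smallest non-negative solution is x = 2691.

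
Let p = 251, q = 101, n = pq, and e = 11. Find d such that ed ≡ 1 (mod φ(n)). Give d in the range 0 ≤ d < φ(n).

φ(n) = (p−1)(q−1) = 250·100 = 25000.
Need d with 11·d ≡ 1 (mod 25000). Apply the extended Euclidean algorithm:
25000 = 2272×11 + 8
11 = 1×8 + 3
8 = 2×3 + 2
3 = 1×2 + 1
2 = 2×1 + 0
Back-substitute:
1 = 3 − 2
1 = −8 + 3·3
1 = 3·11 − 4·8
1 = −4·25000 + 9091·11
So 11·9091 ≡ 1 (mod 25000), hence d = 9091.

9091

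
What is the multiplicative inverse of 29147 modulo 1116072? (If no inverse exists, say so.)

85619

Apply the Euclidean algorithm to 1116072 and 29147:
1116072 = 38*29147 + 8486
29147 = 3*8486 + 3689
8486 = 2*3689 + 1108
3689 = 3*1108 + 365
1108 = 3*365 + 13
365 = 28*13 + 1
13 = 13*1 + 0
The gcd is 1. Working backward:
1 = 365 − 28·13
1 = −28·1108 + 85·365
1 = 85·3689 − 283·1108
1 = −283·8486 + 651·3689
1 = 651·29147 − 2236·8486
1 = −2236·1116072 + 85619·29147
So 29147·85619 ≡ 1 (mod 1116072).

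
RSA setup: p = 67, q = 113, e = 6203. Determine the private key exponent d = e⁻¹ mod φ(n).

659

φ(n) = (p−1)(q−1) = 66·112 = 7392.
Need d with 6203·d ≡ 1 (mod 7392). Apply the extended Euclidean algorithm:
7392 = 1×6203 + 1189
6203 = 5×1189 + 258
1189 = 4×258 + 157
258 = 1×157 + 101
157 = 1×101 + 56
101 = 1×56 + 45
56 = 1×45 + 11
45 = 4×11 + 1
11 = 11×1 + 0
Back-substitute:
1 = 45 − 4·11
1 = −4·56 + 5·45
1 = 5·101 − 9·56
1 = −9·157 + 14·101
1 = 14·258 − 23·157
1 = −23·1189 + 106·258
1 = 106·6203 − 553·1189
1 = −553·7392 + 659·6203
So 6203·659 ≡ 1 (mod 7392), hence d = 659.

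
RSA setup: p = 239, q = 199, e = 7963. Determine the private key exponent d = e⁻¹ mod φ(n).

φ(n) = (p−1)(q−1) = 238·198 = 47124.
Need d with 7963·d ≡ 1 (mod 47124). Apply the extended Euclidean algorithm:
47124 = 5·7963 + 7309
7963 = 1·7309 + 654
7309 = 11·654 + 115
654 = 5·115 + 79
115 = 1·79 + 36
79 = 2·36 + 7
36 = 5·7 + 1
7 = 7·1 + 0
Back-substitute:
1 = 36 − 5·7
1 = −5·79 + 11·36
1 = 11·115 − 16·79
1 = −16·654 + 91·115
1 = 91·7309 − 1017·654
1 = −1017·7963 + 1108·7309
1 = 1108·47124 − 6557·7963
So 7963·(-6557) ≡ 1 (mod 47124), hence d ≡ -6557 ≡ 40567 (mod 47124).

40567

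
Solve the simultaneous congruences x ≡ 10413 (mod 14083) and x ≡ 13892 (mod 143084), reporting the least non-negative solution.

1883428584

Write x = 10413 + 14083·k. Then 14083·k ≡ 13892 − 10413 ≡ 3479 (mod 143084).
Need 14083⁻¹ mod 143084. Extended Euclid on (143084, 14083):
143084 = 10·14083 + 2254
14083 = 6·2254 + 559
2254 = 4·559 + 18
559 = 31·18 + 1
18 = 18·1 + 0
Back-substitute:
1 = 559 − 31·18
1 = −31·2254 + 125·559
1 = 125·14083 − 781·2254
1 = −781·143084 + 7935·14083
14083⁻¹ ≡ 7935 (mod 143084), so k ≡ 7935·3479 ≡ 133737 (mod 143084).
x = 10413 + 14083·133737 = 1883428584.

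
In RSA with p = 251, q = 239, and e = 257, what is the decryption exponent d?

26393

φ(n) = (p−1)(q−1) = 250·238 = 59500.
Need d with 257·d ≡ 1 (mod 59500). Apply the extended Euclidean algorithm:
59500 = 231·257 + 133
257 = 1·133 + 124
133 = 1·124 + 9
124 = 13·9 + 7
9 = 1·7 + 2
7 = 3·2 + 1
2 = 2·1 + 0
Back-substitute:
1 = 7 − 3·2
1 = −3·9 + 4·7
1 = 4·124 − 55·9
1 = −55·133 + 59·124
1 = 59·257 − 114·133
1 = −114·59500 + 26393·257
So 257·26393 ≡ 1 (mod 59500), hence d = 26393.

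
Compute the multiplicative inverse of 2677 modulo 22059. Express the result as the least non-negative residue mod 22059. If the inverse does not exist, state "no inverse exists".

1681

gcd(22059, 2677) by repeated division:
22059 = 8×2677 + 643
2677 = 4×643 + 105
643 = 6×105 + 13
105 = 8×13 + 1
13 = 13×1 + 0
gcd = 1, so the inverse exists. Back-substitute:
1 = 105 − 8·13
1 = −8·643 + 49·105
1 = 49·2677 − 204·643
1 = −204·22059 + 1681·2677
So 2677·1681 ≡ 1 (mod 22059).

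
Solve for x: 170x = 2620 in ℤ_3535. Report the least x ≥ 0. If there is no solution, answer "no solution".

First find gcd(170, 3535):
3535 = 20×170 + 135
170 = 1×135 + 35
135 = 3×35 + 30
35 = 1×30 + 5
30 = 6×5 + 0
gcd = 5 and 5 | 2620, so solutions exist. Divide through by 5: 34x ≡ 524 (mod 707).
Now find 34⁻¹ mod 707:
707 = 20*34 + 27
34 = 1*27 + 7
27 = 3*7 + 6
7 = 1*6 + 1
6 = 6*1 + 0
Back-substitute:
1 = 7 − 6
1 = −27 + 4·7
1 = 4·34 − 5·27
1 = −5·707 + 104·34
So 34⁻¹ ≡ 104 (mod 707).
Then x ≡ 104·524 ≡ 57 (mod 707); the smallest non-negative solution is x = 57.

57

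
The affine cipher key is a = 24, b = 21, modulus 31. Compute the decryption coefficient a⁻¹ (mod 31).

Apply the Euclidean algorithm to 31 and 24:
31 = 1*24 + 7
24 = 3*7 + 3
7 = 2*3 + 1
3 = 3*1 + 0
gcd = 1, so the inverse exists. Back-substitute:
1 = 7 − 2·3
1 = −2·24 + 7·7
1 = 7·31 − 9·24
Hence 24⁻¹ ≡ -9 ≡ 22 (mod 31).

22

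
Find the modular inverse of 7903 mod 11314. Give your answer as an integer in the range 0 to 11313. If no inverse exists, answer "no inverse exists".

9765

Run Euclid on (11314, 7903):
11314 = 1·7903 + 3411
7903 = 2·3411 + 1081
3411 = 3·1081 + 168
1081 = 6·168 + 73
168 = 2·73 + 22
73 = 3·22 + 7
22 = 3·7 + 1
7 = 7·1 + 0
gcd = 1, so the inverse exists. Back-substitute:
1 = 22 − 3·7
1 = −3·73 + 10·22
1 = 10·168 − 23·73
1 = −23·1081 + 148·168
1 = 148·3411 − 467·1081
1 = −467·7903 + 1082·3411
1 = 1082·11314 − 1549·7903
Hence 7903⁻¹ ≡ -1549 ≡ 9765 (mod 11314).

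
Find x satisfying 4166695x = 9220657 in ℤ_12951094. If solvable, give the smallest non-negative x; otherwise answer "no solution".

no solution

gcd(4166695, 12951094):
12951094 = 3×4166695 + 451009
4166695 = 9×451009 + 107614
451009 = 4×107614 + 20553
107614 = 5×20553 + 4849
20553 = 4×4849 + 1157
4849 = 4×1157 + 221
1157 = 5×221 + 52
221 = 4×52 + 13
52 = 4×13 + 0
gcd = 13, but 13 ∤ 9220657, so the congruence has no solution.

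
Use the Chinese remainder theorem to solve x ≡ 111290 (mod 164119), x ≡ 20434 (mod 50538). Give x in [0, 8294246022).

Write x = 111290 + 164119·k. Then 164119·k ≡ 20434 − 111290 ≡ 10220 (mod 50538).
Need 164119⁻¹ mod 50538. Extended Euclid on (50538, 12505):
50538 = 4*12505 + 518
12505 = 24*518 + 73
518 = 7*73 + 7
73 = 10*7 + 3
7 = 2*3 + 1
3 = 3*1 + 0
Back-substitute:
1 = 7 − 2·3
1 = −2·73 + 21·7
1 = 21·518 − 149·73
1 = −149·12505 + 3597·518
1 = 3597·50538 − 14537·12505
164119⁻¹ ≡ 36001 (mod 50538), so k ≡ 36001·10220 ≡ 13580 (mod 50538).
x = 111290 + 164119·13580 = 2228847310.

2228847310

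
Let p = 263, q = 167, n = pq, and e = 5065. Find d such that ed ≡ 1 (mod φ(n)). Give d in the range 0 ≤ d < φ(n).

29341

φ(n) = (p−1)(q−1) = 262·166 = 43492.
Need d with 5065·d ≡ 1 (mod 43492). Apply the extended Euclidean algorithm:
43492 = 8·5065 + 2972
5065 = 1·2972 + 2093
2972 = 1·2093 + 879
2093 = 2·879 + 335
879 = 2·335 + 209
335 = 1·209 + 126
209 = 1·126 + 83
126 = 1·83 + 43
83 = 1·43 + 40
43 = 1·40 + 3
40 = 13·3 + 1
3 = 3·1 + 0
Back-substitute:
1 = 40 − 13·3
1 = −13·43 + 14·40
1 = 14·83 − 27·43
1 = −27·126 + 41·83
1 = 41·209 − 68·126
1 = −68·335 + 109·209
1 = 109·879 − 286·335
1 = −286·2093 + 681·879
1 = 681·2972 − 967·2093
1 = −967·5065 + 1648·2972
1 = 1648·43492 − 14151·5065
So 5065·(-14151) ≡ 1 (mod 43492), hence d ≡ -14151 ≡ 29341 (mod 43492).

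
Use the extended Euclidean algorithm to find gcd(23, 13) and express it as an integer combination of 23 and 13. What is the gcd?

Apply Euclid's algorithm to 23 and 13:
23 = 1*13 + 10
13 = 1*10 + 3
10 = 3*3 + 1
3 = 3*1 + 0
gcd(23, 13) = 1.
Working backward:
1 = 10 − 3·3
1 = −3·13 + 4·10
1 = 4·23 − 7·13
So 1 = (4)·23 + (-7)·13.

1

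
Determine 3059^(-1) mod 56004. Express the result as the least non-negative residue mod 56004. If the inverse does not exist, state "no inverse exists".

39179

gcd(56004, 3059) by repeated division:
56004 = 18×3059 + 942
3059 = 3×942 + 233
942 = 4×233 + 10
233 = 23×10 + 3
10 = 3×3 + 1
3 = 3×1 + 0
Since gcd(3059, 56004) = 1, back-substitute to write 1 as a combination:
1 = 10 − 3·3
1 = −3·233 + 70·10
1 = 70·942 − 283·233
1 = −283·3059 + 919·942
1 = 919·56004 − 16825·3059
Thus 3059·(-16825) ≡ 1 (mod 56004); reducing, -16825 mod 56004 = 39179.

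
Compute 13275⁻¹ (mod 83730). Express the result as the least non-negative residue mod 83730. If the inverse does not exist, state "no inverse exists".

no inverse exists

Euclidean algorithm on 83730, 13275:
83730 = 6*13275 + 4080
13275 = 3*4080 + 1035
4080 = 3*1035 + 975
1035 = 1*975 + 60
975 = 16*60 + 15
60 = 4*15 + 0
The gcd is 15, not 1, hence no inverse exists.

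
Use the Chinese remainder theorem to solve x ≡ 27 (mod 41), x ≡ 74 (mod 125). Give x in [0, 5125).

4824

Write x = 27 + 41·k. Then 41·k ≡ 74 − 27 ≡ 47 (mod 125).
Need 41⁻¹ mod 125. Extended Euclid on (125, 41):
125 = 3×41 + 2
41 = 20×2 + 1
2 = 2×1 + 0
Back-substitute:
1 = 41 − 20·2
1 = −20·125 + 61·41
41⁻¹ ≡ 61 (mod 125), so k ≡ 61·47 ≡ 117 (mod 125).
x = 27 + 41·117 = 4824.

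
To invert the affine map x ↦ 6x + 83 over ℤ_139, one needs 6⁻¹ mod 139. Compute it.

Apply the Euclidean algorithm to 139 and 6:
139 = 23*6 + 1
6 = 6*1 + 0
The gcd is 1. Working backward:
1 = 139 − 23·6
Hence 6⁻¹ ≡ -23 ≡ 116 (mod 139).

116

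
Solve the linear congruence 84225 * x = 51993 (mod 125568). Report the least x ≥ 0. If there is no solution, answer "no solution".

10137

First find gcd(84225, 125568):
125568 = 1*84225 + 41343
84225 = 2*41343 + 1539
41343 = 26*1539 + 1329
1539 = 1*1329 + 210
1329 = 6*210 + 69
210 = 3*69 + 3
69 = 23*3 + 0
gcd = 3 and 3 | 51993, so solutions exist. Divide through by 3: 28075x ≡ 17331 (mod 41856).
Now find 28075⁻¹ mod 41856:
41856 = 1*28075 + 13781
28075 = 2*13781 + 513
13781 = 26*513 + 443
513 = 1*443 + 70
443 = 6*70 + 23
70 = 3*23 + 1
23 = 23*1 + 0
Back-substitute:
1 = 70 − 3·23
1 = −3·443 + 19·70
1 = 19·513 − 22·443
1 = −22·13781 + 591·513
1 = 591·28075 − 1204·13781
1 = −1204·41856 + 1795·28075
So 28075⁻¹ ≡ 1795 (mod 41856).
Then x ≡ 1795·17331 ≡ 10137 (mod 41856); the smallest non-negative solution is x = 10137.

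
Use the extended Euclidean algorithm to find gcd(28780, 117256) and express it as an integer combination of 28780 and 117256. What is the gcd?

4

Repeated division:
117256 = 4·28780 + 2136
28780 = 13·2136 + 1012
2136 = 2·1012 + 112
1012 = 9·112 + 4
112 = 28·4 + 0
gcd(28780, 117256) = 4.
Working backward:
4 = 1012 − 9·112
4 = −9·2136 + 19·1012
4 = 19·28780 − 256·2136
4 = −256·117256 + 1043·28780
So 4 = (-256)·117256 + (1043)·28780.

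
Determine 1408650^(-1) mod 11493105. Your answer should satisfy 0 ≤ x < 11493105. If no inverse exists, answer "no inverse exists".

no inverse exists

Compute gcd(1408650, 11493105):
11493105 = 8×1408650 + 223905
1408650 = 6×223905 + 65220
223905 = 3×65220 + 28245
65220 = 2×28245 + 8730
28245 = 3×8730 + 2055
8730 = 4×2055 + 510
2055 = 4×510 + 15
510 = 34×15 + 0
The gcd is 15, not 1, hence no inverse exists.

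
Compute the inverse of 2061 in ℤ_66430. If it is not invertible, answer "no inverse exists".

Apply the Euclidean algorithm to 66430 and 2061:
66430 = 32*2061 + 478
2061 = 4*478 + 149
478 = 3*149 + 31
149 = 4*31 + 25
31 = 1*25 + 6
25 = 4*6 + 1
6 = 6*1 + 0
The gcd is 1. Working backward:
1 = 25 − 4·6
1 = −4·31 + 5·25
1 = 5·149 − 24·31
1 = −24·478 + 77·149
1 = 77·2061 − 332·478
1 = −332·66430 + 10701·2061
So 2061·10701 ≡ 1 (mod 66430).

10701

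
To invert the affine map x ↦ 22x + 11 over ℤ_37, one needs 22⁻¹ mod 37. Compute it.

Extended Euclidean algorithm:
37 = 1*22 + 15
22 = 1*15 + 7
15 = 2*7 + 1
7 = 7*1 + 0
gcd = 1, so the inverse exists. Back-substitute:
1 = 15 − 2·7
1 = −2·22 + 3·15
1 = 3·37 − 5·22
Thus 22·(-5) ≡ 1 (mod 37); reducing, -5 mod 37 = 32.

32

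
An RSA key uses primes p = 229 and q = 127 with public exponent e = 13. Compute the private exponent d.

φ(n) = (p−1)(q−1) = 228·126 = 28728.
Need d with 13·d ≡ 1 (mod 28728). Apply the extended Euclidean algorithm:
28728 = 2209·13 + 11
13 = 1·11 + 2
11 = 5·2 + 1
2 = 2·1 + 0
Back-substitute:
1 = 11 − 5·2
1 = −5·13 + 6·11
1 = 6·28728 − 13259·13
So 13·(-13259) ≡ 1 (mod 28728), hence d ≡ -13259 ≡ 15469 (mod 28728).

15469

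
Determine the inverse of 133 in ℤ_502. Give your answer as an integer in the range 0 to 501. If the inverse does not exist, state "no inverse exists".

385

Extended Euclidean algorithm:
502 = 3*133 + 103
133 = 1*103 + 30
103 = 3*30 + 13
30 = 2*13 + 4
13 = 3*4 + 1
4 = 4*1 + 0
The gcd is 1. Working backward:
1 = 13 − 3·4
1 = −3·30 + 7·13
1 = 7·103 − 24·30
1 = −24·133 + 31·103
1 = 31·502 − 117·133
Thus 133·(-117) ≡ 1 (mod 502); reducing, -117 mod 502 = 385.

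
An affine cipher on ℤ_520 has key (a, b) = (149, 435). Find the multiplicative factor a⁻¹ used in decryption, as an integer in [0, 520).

349

Apply the Euclidean algorithm to 520 and 149:
520 = 3*149 + 73
149 = 2*73 + 3
73 = 24*3 + 1
3 = 3*1 + 0
gcd = 1, so the inverse exists. Back-substitute:
1 = 73 − 24·3
1 = −24·149 + 49·73
1 = 49·520 − 171·149
Hence 149⁻¹ ≡ -171 ≡ 349 (mod 520).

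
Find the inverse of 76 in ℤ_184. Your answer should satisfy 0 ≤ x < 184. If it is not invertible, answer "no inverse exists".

Euclidean algorithm on 184, 76:
184 = 2·76 + 32
76 = 2·32 + 12
32 = 2·12 + 8
12 = 1·8 + 4
8 = 2·4 + 0
Since gcd = 4 > 1, 76 is not a unit mod 184.

no inverse exists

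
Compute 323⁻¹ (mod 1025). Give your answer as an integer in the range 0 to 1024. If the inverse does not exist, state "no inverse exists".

787

Extended Euclidean algorithm:
1025 = 3×323 + 56
323 = 5×56 + 43
56 = 1×43 + 13
43 = 3×13 + 4
13 = 3×4 + 1
4 = 4×1 + 0
Since gcd(323, 1025) = 1, back-substitute to write 1 as a combination:
1 = 13 − 3·4
1 = −3·43 + 10·13
1 = 10·56 − 13·43
1 = −13·323 + 75·56
1 = 75·1025 − 238·323
Hence 323⁻¹ ≡ -238 ≡ 787 (mod 1025).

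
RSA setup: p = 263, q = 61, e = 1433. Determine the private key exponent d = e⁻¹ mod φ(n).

1097

φ(n) = (p−1)(q−1) = 262·60 = 15720.
Need d with 1433·d ≡ 1 (mod 15720). Apply the extended Euclidean algorithm:
15720 = 10·1433 + 1390
1433 = 1·1390 + 43
1390 = 32·43 + 14
43 = 3·14 + 1
14 = 14·1 + 0
Back-substitute:
1 = 43 − 3·14
1 = −3·1390 + 97·43
1 = 97·1433 − 100·1390
1 = −100·15720 + 1097·1433
So 1433·1097 ≡ 1 (mod 15720), hence d = 1097.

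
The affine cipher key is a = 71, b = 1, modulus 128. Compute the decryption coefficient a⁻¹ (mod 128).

119

gcd(128, 71) by repeated division:
128 = 1·71 + 57
71 = 1·57 + 14
57 = 4·14 + 1
14 = 14·1 + 0
Since gcd(71, 128) = 1, back-substitute to write 1 as a combination:
1 = 57 − 4·14
1 = −4·71 + 5·57
1 = 5·128 − 9·71
Hence 71⁻¹ ≡ -9 ≡ 119 (mod 128).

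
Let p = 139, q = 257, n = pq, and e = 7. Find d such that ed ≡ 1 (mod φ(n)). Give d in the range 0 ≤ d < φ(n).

φ(n) = (p−1)(q−1) = 138·256 = 35328.
Need d with 7·d ≡ 1 (mod 35328). Apply the extended Euclidean algorithm:
35328 = 5046×7 + 6
7 = 1×6 + 1
6 = 6×1 + 0
Back-substitute:
1 = 7 − 6
1 = −35328 + 5047·7
So 7·5047 ≡ 1 (mod 35328), hence d = 5047.

5047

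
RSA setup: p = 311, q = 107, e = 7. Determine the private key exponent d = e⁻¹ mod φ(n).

14083

φ(n) = (p−1)(q−1) = 310·106 = 32860.
Need d with 7·d ≡ 1 (mod 32860). Apply the extended Euclidean algorithm:
32860 = 4694·7 + 2
7 = 3·2 + 1
2 = 2·1 + 0
Back-substitute:
1 = 7 − 3·2
1 = −3·32860 + 14083·7
So 7·14083 ≡ 1 (mod 32860), hence d = 14083.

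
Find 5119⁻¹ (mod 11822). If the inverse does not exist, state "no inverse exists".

5605

Extended Euclidean algorithm:
11822 = 2*5119 + 1584
5119 = 3*1584 + 367
1584 = 4*367 + 116
367 = 3*116 + 19
116 = 6*19 + 2
19 = 9*2 + 1
2 = 2*1 + 0
gcd = 1, so the inverse exists. Back-substitute:
1 = 19 − 9·2
1 = −9·116 + 55·19
1 = 55·367 − 174·116
1 = −174·1584 + 751·367
1 = 751·5119 − 2427·1584
1 = −2427·11822 + 5605·5119
So 5119·5605 ≡ 1 (mod 11822).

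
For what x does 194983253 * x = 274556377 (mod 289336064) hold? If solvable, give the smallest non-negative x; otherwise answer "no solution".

First find gcd(194983253, 289336064):
289336064 = 1×194983253 + 94352811
194983253 = 2×94352811 + 6277631
94352811 = 15×6277631 + 188346
6277631 = 33×188346 + 62213
188346 = 3×62213 + 1707
62213 = 36×1707 + 761
1707 = 2×761 + 185
761 = 4×185 + 21
185 = 8×21 + 17
21 = 1×17 + 4
17 = 4×4 + 1
4 = 4×1 + 0
gcd = 1, so a unique solution mod 289336064 exists.
Back-substitute for the Bézout coefficients:
1 = 17 − 4·4
1 = −4·21 + 5·17
1 = 5·185 − 44·21
1 = −44·761 + 181·185
1 = 181·1707 − 406·761
1 = −406·62213 + 14797·1707
1 = 14797·188346 − 44797·62213
1 = −44797·6277631 + 1493098·188346
1 = 1493098·94352811 − 22441267·6277631
1 = −22441267·194983253 + 46375632·94352811
1 = 46375632·289336064 − 68816899·194983253
So 194983253·(-68816899) ≡ 1 (mod 289336064), giving 194983253⁻¹ ≡ 220519165.
x ≡ 194983253⁻¹·274556377 ≡ 220519165·274556377 ≡ 156521845 (mod 289336064).

156521845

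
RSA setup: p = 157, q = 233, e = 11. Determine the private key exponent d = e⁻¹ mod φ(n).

16451

φ(n) = (p−1)(q−1) = 156·232 = 36192.
Need d with 11·d ≡ 1 (mod 36192). Apply the extended Euclidean algorithm:
36192 = 3290·11 + 2
11 = 5·2 + 1
2 = 2·1 + 0
Back-substitute:
1 = 11 − 5·2
1 = −5·36192 + 16451·11
So 11·16451 ≡ 1 (mod 36192), hence d = 16451.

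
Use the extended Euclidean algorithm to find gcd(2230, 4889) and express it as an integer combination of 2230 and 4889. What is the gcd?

1

Apply Euclid's algorithm to 4889 and 2230:
4889 = 2×2230 + 429
2230 = 5×429 + 85
429 = 5×85 + 4
85 = 21×4 + 1
4 = 4×1 + 0
gcd(2230, 4889) = 1.
Back-substituting:
1 = 85 − 21·4
1 = −21·429 + 106·85
1 = 106·2230 − 551·429
1 = −551·4889 + 1208·2230
So 1 = (-551)·4889 + (1208)·2230.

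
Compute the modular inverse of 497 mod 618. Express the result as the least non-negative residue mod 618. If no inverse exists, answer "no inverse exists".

gcd(618, 497) by repeated division:
618 = 1*497 + 121
497 = 4*121 + 13
121 = 9*13 + 4
13 = 3*4 + 1
4 = 4*1 + 0
The gcd is 1. Working backward:
1 = 13 − 3·4
1 = −3·121 + 28·13
1 = 28·497 − 115·121
1 = −115·618 + 143·497
So 497·143 ≡ 1 (mod 618).

143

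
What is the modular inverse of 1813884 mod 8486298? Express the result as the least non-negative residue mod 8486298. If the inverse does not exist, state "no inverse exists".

Euclidean algorithm on 8486298, 1813884:
8486298 = 4*1813884 + 1230762
1813884 = 1*1230762 + 583122
1230762 = 2*583122 + 64518
583122 = 9*64518 + 2460
64518 = 26*2460 + 558
2460 = 4*558 + 228
558 = 2*228 + 102
228 = 2*102 + 24
102 = 4*24 + 6
24 = 4*6 + 0
gcd(1813884, 8486298) = 6 ≠ 1, so 1813884 has no multiplicative inverse modulo 8486298.

no inverse exists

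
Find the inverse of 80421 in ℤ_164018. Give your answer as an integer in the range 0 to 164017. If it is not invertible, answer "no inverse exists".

123375

Extended Euclidean algorithm:
164018 = 2·80421 + 3176
80421 = 25·3176 + 1021
3176 = 3·1021 + 113
1021 = 9·113 + 4
113 = 28·4 + 1
4 = 4·1 + 0
gcd = 1, so the inverse exists. Back-substitute:
1 = 113 − 28·4
1 = −28·1021 + 253·113
1 = 253·3176 − 787·1021
1 = −787·80421 + 19928·3176
1 = 19928·164018 − 40643·80421
Thus 80421·(-40643) ≡ 1 (mod 164018); reducing, -40643 mod 164018 = 123375.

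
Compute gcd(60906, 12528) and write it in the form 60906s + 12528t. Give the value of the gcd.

Apply Euclid's algorithm to 60906 and 12528:
60906 = 4*12528 + 10794
12528 = 1*10794 + 1734
10794 = 6*1734 + 390
1734 = 4*390 + 174
390 = 2*174 + 42
174 = 4*42 + 6
42 = 7*6 + 0
gcd(60906, 12528) = 6.
Express as a combination:
6 = 174 − 4·42
6 = −4·390 + 9·174
6 = 9·1734 − 40·390
6 = −40·10794 + 249·1734
6 = 249·12528 − 289·10794
6 = −289·60906 + 1405·12528
So 6 = (-289)·60906 + (1405)·12528.

6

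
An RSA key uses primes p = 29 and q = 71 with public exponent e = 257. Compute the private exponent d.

633

φ(n) = (p−1)(q−1) = 28·70 = 1960.
Need d with 257·d ≡ 1 (mod 1960). Apply the extended Euclidean algorithm:
1960 = 7·257 + 161
257 = 1·161 + 96
161 = 1·96 + 65
96 = 1·65 + 31
65 = 2·31 + 3
31 = 10·3 + 1
3 = 3·1 + 0
Back-substitute:
1 = 31 − 10·3
1 = −10·65 + 21·31
1 = 21·96 − 31·65
1 = −31·161 + 52·96
1 = 52·257 − 83·161
1 = −83·1960 + 633·257
So 257·633 ≡ 1 (mod 1960), hence d = 633.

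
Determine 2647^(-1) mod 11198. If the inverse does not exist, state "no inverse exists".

6113

Run Euclid on (11198, 2647):
11198 = 4·2647 + 610
2647 = 4·610 + 207
610 = 2·207 + 196
207 = 1·196 + 11
196 = 17·11 + 9
11 = 1·9 + 2
9 = 4·2 + 1
2 = 2·1 + 0
gcd = 1, so the inverse exists. Back-substitute:
1 = 9 − 4·2
1 = −4·11 + 5·9
1 = 5·196 − 89·11
1 = −89·207 + 94·196
1 = 94·610 − 277·207
1 = −277·2647 + 1202·610
1 = 1202·11198 − 5085·2647
Thus 2647·(-5085) ≡ 1 (mod 11198); reducing, -5085 mod 11198 = 6113.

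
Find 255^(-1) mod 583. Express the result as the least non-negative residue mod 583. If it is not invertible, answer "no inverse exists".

567

gcd(583, 255) by repeated division:
583 = 2*255 + 73
255 = 3*73 + 36
73 = 2*36 + 1
36 = 36*1 + 0
The gcd is 1. Working backward:
1 = 73 − 2·36
1 = −2·255 + 7·73
1 = 7·583 − 16·255
Hence 255⁻¹ ≡ -16 ≡ 567 (mod 583).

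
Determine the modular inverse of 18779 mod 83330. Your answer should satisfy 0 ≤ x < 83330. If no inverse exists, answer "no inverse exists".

80459

Run Euclid on (83330, 18779):
83330 = 4*18779 + 8214
18779 = 2*8214 + 2351
8214 = 3*2351 + 1161
2351 = 2*1161 + 29
1161 = 40*29 + 1
29 = 29*1 + 0
Since gcd(18779, 83330) = 1, back-substitute to write 1 as a combination:
1 = 1161 − 40·29
1 = −40·2351 + 81·1161
1 = 81·8214 − 283·2351
1 = −283·18779 + 647·8214
1 = 647·83330 − 2871·18779
Thus 18779·(-2871) ≡ 1 (mod 83330); reducing, -2871 mod 83330 = 80459.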